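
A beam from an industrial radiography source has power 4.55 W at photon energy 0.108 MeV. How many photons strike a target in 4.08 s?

1.07·10^15 photons

Total energy: E_total = P·t = 4.55 × 4.08 = 18.56 J.
Per-photon energy: E = 1.730·10^-14 J.
N = E_total / E_photon = 1.07·10^15.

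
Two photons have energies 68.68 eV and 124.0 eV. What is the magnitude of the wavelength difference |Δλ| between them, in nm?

Using λ = hc/E: λ₁ = 1.8052·10^-8 m, λ₂ = 9.9987·10^-9 m.
|Δλ| = |1.8052·10^-8 − 9.9987·10^-9| = 8.05·10^-9 m = 8.05 nm.

8.05 nm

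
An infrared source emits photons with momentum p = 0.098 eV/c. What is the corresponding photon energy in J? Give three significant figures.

1.57·10^-20 J

Take c = 2.99792458·10^8 m/s, 1 eV = 1.602176634·10^-19 J.
In SI units: p = 0.098 eV/c = 5.2374·10^-29 kg·m/s.
Since E = pc for a photon, E = 1.570·10^-20 J.
So E ≈ 1.57·10^-20 J.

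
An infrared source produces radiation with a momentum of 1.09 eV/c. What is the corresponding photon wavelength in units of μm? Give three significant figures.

1.14 μm

(h = 6.62607015 × 10^-34 J·s, c = 2.99792458 × 10^8 m/s, 1 eV = 1.602176634 × 10^-19 J.)
Convert to SI: p = 1.09 eV/c = 5.8253 × 10^-28 kg·m/s.
The photon relation is λ = h/p, giving λ = 1.137 × 10^-6 m.
Converting to μm: λ = 1.137 μm ≈ 1.14 μm.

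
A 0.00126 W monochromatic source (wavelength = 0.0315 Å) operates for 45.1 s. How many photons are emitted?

9.01 × 10^11 photons

Total energy: E_total = P·t = 0.00126 × 45.1 = 0.05683 J.
Per-photon energy: E = 6.306 × 10^-14 J.
N = E_total / E_photon = 9.01 × 10^11.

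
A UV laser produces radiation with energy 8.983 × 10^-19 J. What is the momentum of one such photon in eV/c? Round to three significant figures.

5.61 eV/c

The photon relation is p = E/c, giving p = 2.996 × 10^-27 kg·m/s.
Converting to eV/c: p = 5.607 eV/c ≈ 5.61 eV/c.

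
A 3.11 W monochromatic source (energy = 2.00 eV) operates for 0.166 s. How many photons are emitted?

1.61 × 10^18 photons

Total energy: E_total = P·t = 3.11 × 0.166 = 0.5163 J.
Per-photon energy: E = 3.204 × 10^-19 J.
N = E_total / E_photon = 1.61 × 10^18.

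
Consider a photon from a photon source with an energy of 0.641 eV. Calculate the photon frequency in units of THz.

155 THz

First convert: E = 0.641 eV = 1.0270 × 10^-19 J.
For a photon f = E/h, so f = 1.550 × 10^14 Hz.
Converting to THz: f = 155.0 THz ≈ 155 THz.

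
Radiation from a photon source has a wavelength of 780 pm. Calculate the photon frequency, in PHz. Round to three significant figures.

Take c = 2.99792458·10^8 m/s.
First convert: λ = 780 pm = 7.8·10^-10 m.
For a photon f = c/λ, so f = 3.843·10^17 Hz.
Converting to PHz: f = 384.3 PHz ≈ 384 PHz.

384 PHz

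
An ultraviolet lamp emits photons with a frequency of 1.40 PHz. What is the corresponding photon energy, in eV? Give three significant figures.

First convert: f = 1.40 PHz = 1.40e15 Hz.
Since E = hf for a photon, E = 9.276e-19 J.
Converting to eV: E = 5.790 eV ≈ 5.79 eV.

5.79 eV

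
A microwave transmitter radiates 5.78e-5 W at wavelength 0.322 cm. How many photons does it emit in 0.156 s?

1.46e17 photons

Total energy: E_total = P·t = 5.78e-5 × 0.156 = 9.017e-6 J.
Per-photon energy: E = 6.169e-23 J.
N = E_total / E_photon = 1.46e17.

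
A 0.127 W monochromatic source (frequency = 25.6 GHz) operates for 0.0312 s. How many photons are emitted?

Total energy: E_total = P·t = 0.127 × 0.0312 = 0.003962 J.
Per-photon energy: E = 1.696 × 10^-23 J.
N = E_total / E_photon = 2.34 × 10^20.

2.34 × 10^20 photons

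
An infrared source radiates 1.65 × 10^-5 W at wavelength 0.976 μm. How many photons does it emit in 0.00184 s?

Total energy: E_total = P·t = 1.65 × 10^-5 × 0.00184 = 3.036 × 10^-8 J.
Per-photon energy: E = 2.035 × 10^-19 J.
N = E_total / E_photon = 1.49 × 10^11.

1.49 × 10^11 photons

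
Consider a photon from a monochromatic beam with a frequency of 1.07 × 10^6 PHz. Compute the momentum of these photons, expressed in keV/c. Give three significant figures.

Take h = 6.62607015 × 10^-34 J·s, c = 2.99792458 × 10^8 m/s, 1 eV = 1.602176634 × 10^-19 J.
Convert to SI: f = 1.07 × 10^6 PHz = 1.07 × 10^21 Hz.
The photon relation is p = hf/c, giving p = 2.365 × 10^-21 kg·m/s.
Converting to keV/c: p = 4425 keV/c ≈ 4430 keV/c.

4430 keV/c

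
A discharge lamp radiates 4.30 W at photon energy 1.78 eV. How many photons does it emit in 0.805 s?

1.21e19 photons

Total energy: E_total = P·t = 4.30 × 0.805 = 3.462 J.
Per-photon energy: E = 2.852e-19 J.
N = E_total / E_photon = 1.21e19.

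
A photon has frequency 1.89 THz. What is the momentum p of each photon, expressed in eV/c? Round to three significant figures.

7.82 × 10^-3 eV/c

(h = 6.62607015 × 10^-34 J·s, c = 2.99792458 × 10^8 m/s, 1 eV = 1.602176634 × 10^-19 J.)
First convert: f = 1.89 THz = 1.89 × 10^12 Hz.
Since p = hf/c for a photon, p = 4.177 × 10^-30 kg·m/s.
Converting to eV/c: p = 0.007816 eV/c ≈ 7.82 × 10^-3 eV/c.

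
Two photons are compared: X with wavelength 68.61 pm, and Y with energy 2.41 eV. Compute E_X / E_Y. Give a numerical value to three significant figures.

7500

E_X = 2.895 × 10^-15 J (from wavelength = 68.61 pm, via E = hc/λ).
E_Y = 3.861 × 10^-19 J (from energy = 2.41 eV, via E given directly).
Ratio = 2.895 × 10^-15 / 3.861 × 10^-19 = 7500.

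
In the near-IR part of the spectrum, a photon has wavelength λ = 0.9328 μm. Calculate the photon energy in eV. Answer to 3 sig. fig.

1.33 eV

In SI units: λ = 0.9328 μm = 9.328e-7 m.
Apply E = hc/λ: E = 2.130e-19 J.
Converting to eV: E = 1.329 eV ≈ 1.33 eV.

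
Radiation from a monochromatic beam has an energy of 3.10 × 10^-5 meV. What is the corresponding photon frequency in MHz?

7.50 MHz

Use h = 6.62607015 × 10^-34 J·s, 1 eV = 1.602176634 × 10^-19 J.
In SI units: E = 3.10 × 10^-5 meV = 4.9667 × 10^-27 J.
For a photon f = E/h, so f = 7.496 × 10^6 Hz.
Converting to MHz: f = 7.496 MHz ≈ 7.50 MHz.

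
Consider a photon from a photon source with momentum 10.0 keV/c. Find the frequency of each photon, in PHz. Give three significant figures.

Take h = 6.62607015e-34 J·s, c = 2.99792458e8 m/s, 1 eV = 1.602176634e-19 J.
In SI units: p = 10.0 keV/c = 5.3443e-24 kg·m/s.
Since f = pc/h for a photon, f = 2.418e18 Hz.
Converting to PHz: f = 2418 PHz ≈ 2420 PHz.

2420 PHz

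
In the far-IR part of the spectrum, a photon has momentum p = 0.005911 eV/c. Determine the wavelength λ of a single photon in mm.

0.210 mm

Use h = 6.62607015e-34 J·s, c = 2.99792458e8 m/s, 1 eV = 1.602176634e-19 J.
Convert to SI: p = 0.005911 eV/c = 3.1590e-30 kg·m/s.
For a photon λ = h/p, so λ = 2.098e-4 m.
Converting to mm: λ = 0.2098 mm ≈ 0.210 mm.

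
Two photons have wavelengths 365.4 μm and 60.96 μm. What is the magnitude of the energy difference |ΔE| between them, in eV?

0.0169 eV

Using E = hc/λ: E₁ = 5.4364 × 10^-22 J, E₂ = 3.2586 × 10^-21 J.
|ΔE| = |5.4364 × 10^-22 − 3.2586 × 10^-21| = 2.71 × 10^-21 J = 0.0169 eV.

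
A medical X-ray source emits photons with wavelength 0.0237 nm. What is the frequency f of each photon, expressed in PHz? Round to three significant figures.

1.26 × 10^4 PHz

In SI units: λ = 0.0237 nm = 2.37 × 10^-11 m.
Apply f = c/λ: f = 1.265 × 10^19 Hz.
Converting to PHz: f = 12650 PHz ≈ 1.26 × 10^4 PHz.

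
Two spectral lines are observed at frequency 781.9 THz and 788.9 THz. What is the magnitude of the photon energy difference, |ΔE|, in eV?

Using E = hf: E₁ = 5.1809e-19 J, E₂ = 5.2273e-19 J.
|ΔE| = |5.1809e-19 − 5.2273e-19| = 4.64e-21 J = 0.0289 eV.

0.0289 eV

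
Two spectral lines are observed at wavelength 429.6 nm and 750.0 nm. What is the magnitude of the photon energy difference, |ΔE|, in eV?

Using E = hc/λ: E₁ = 4.6239 × 10^-19 J, E₂ = 2.6486 × 10^-19 J.
|ΔE| = |4.6239 × 10^-19 − 2.6486 × 10^-19| = 1.98 × 10^-19 J = 1.23 eV.

1.23 eV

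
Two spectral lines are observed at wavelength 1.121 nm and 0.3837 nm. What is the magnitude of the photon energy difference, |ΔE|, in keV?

Using E = hc/λ: E₁ = 1.7720·10^-16 J, E₂ = 5.1771·10^-16 J.
|ΔE| = |1.7720·10^-16 − 5.1771·10^-16| = 3.41·10^-16 J = 2.13 keV.

2.13 keV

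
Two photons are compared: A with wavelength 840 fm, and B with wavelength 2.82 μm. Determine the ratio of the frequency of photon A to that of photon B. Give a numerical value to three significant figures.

3.36e6

f_A = 3.569e20 Hz (from wavelength = 840 fm, via f = c/λ).
f_B = 1.063e14 Hz (from wavelength = 2.82 μm, via f = c/λ).
Ratio = 3.569e20 / 1.063e14 = 3.36e6.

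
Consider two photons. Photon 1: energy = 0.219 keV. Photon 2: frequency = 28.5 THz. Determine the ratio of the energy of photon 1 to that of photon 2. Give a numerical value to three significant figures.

1860

E_1 = 3.509e-17 J (from energy = 0.219 keV, via E given directly).
E_2 = 1.888e-20 J (from frequency = 28.5 THz, via E = hf).
Ratio = 3.509e-17 / 1.888e-20 = 1860.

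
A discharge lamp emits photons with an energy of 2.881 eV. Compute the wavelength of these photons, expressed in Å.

4300 Å

In SI units: E = 2.881 eV = 4.6159e-19 J.
Apply λ = hc/E: λ = 4.304e-7 m.
Converting to Å: λ = 4304 Å ≈ 4300 Å.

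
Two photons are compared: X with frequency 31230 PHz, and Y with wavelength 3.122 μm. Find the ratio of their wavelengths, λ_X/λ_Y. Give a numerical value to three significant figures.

λ_X = 9.600e-12 m (from frequency = 31230 PHz, via λ = c/f).
λ_Y = 3.122e-6 m (from wavelength = 3.122 μm, via λ given directly).
Ratio = 9.600e-12 / 3.122e-6 = 3.07e-6.

3.07e-6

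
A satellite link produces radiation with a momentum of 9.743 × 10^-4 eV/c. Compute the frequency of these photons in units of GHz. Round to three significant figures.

236 GHz

Convert to SI: p = 9.743 × 10^-4 eV/c = 5.2069 × 10^-31 kg·m/s.
For a photon f = pc/h, so f = 2.356 × 10^11 Hz.
Converting to GHz: f = 235.6 GHz ≈ 236 GHz.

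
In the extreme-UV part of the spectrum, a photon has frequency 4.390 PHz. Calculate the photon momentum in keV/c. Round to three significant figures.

In SI units: f = 4.390 PHz = 4.390 × 10^15 Hz.
Apply p = hf/c: p = 9.703 × 10^-27 kg·m/s.
Converting to keV/c: p = 0.01816 keV/c ≈ 0.0182 keV/c.

0.0182 keV/c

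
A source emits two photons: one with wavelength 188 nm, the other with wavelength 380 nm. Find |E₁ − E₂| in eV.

3.33 eV

Using E = hc/λ: E₁ = 1.057e-18 J, E₂ = 5.227e-19 J.
|ΔE| = |1.057e-18 − 5.227e-19| = 5.34e-19 J = 3.33 eV.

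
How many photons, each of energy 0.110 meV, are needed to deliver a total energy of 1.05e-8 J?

Per-photon energy: E = 1.762e-23 J (from energy = 0.110 meV).
N = E_total / E_photon = 1.05e-8 J / 1.762e-23 J = 5.96e14.

5.96e14 photons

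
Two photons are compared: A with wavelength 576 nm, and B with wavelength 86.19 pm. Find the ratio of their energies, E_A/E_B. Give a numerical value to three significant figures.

E_A = 3.449 × 10^-19 J (from wavelength = 576 nm, via E = hc/λ).
E_B = 2.305 × 10^-15 J (from wavelength = 86.19 pm, via E = hc/λ).
Ratio = 3.449 × 10^-19 / 2.305 × 10^-15 = 1.50 × 10^-4.

1.50 × 10^-4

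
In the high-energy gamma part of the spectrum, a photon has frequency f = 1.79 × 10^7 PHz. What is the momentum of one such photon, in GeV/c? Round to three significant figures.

0.0740 GeV/c

Use h = 6.62607015 × 10^-34 J·s, c = 2.99792458 × 10^8 m/s, 1 eV = 1.602176634 × 10^-19 J.
First convert: f = 1.79 × 10^7 PHz = 1.79 × 10^22 Hz.
Since p = hf/c for a photon, p = 3.956 × 10^-20 kg·m/s.
Converting to GeV/c: p = 0.07403 GeV/c ≈ 0.0740 GeV/c.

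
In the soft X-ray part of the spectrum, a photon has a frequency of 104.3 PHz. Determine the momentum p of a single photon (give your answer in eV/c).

Convert to SI: f = 104.3 PHz = 1.043 × 10^17 Hz.
Apply p = hf/c: p = 2.305 × 10^-25 kg·m/s.
Converting to eV/c: p = 431.4 eV/c ≈ 431 eV/c.

431 eV/c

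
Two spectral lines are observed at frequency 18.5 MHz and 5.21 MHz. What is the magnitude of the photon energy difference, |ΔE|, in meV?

5.50 × 10^-5 meV

Using E = hf: E₁ = 1.226 × 10^-26 J, E₂ = 3.452 × 10^-27 J.
|ΔE| = |1.226 × 10^-26 − 3.452 × 10^-27| = 8.81 × 10^-27 J = 5.50 × 10^-5 meV.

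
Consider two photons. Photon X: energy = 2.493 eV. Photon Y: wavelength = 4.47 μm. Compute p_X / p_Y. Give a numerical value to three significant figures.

8.99

p_X = 1.332·10^-27 kg·m/s (from energy = 2.493 eV, via p = E/c).
p_Y = 1.482·10^-28 kg·m/s (from wavelength = 4.47 μm, via p = h/λ).
Ratio = 1.332·10^-27 / 1.482·10^-28 = 8.99.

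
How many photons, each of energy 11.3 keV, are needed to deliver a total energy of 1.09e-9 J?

6.02e5 photons

Per-photon energy: E = 1.810e-15 J (from energy = 11.3 keV).
N = E_total / E_photon = 1.09e-9 J / 1.810e-15 J = 6.02e5.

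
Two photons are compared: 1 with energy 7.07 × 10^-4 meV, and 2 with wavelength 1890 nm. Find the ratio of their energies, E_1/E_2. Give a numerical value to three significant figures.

1.08 × 10^-6

E_1 = 1.133 × 10^-25 J (from energy = 7.07 × 10^-4 meV, via E given directly).
E_2 = 1.051 × 10^-19 J (from wavelength = 1890 nm, via E = hc/λ).
Ratio = 1.133 × 10^-25 / 1.051 × 10^-19 = 1.08 × 10^-6.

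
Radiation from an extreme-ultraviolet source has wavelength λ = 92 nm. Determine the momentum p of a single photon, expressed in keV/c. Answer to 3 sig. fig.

First convert: λ = 92 nm = 9.2e-8 m.
The photon relation is p = h/λ, giving p = 7.202e-27 kg·m/s.
Converting to keV/c: p = 0.01348 keV/c ≈ 0.0135 keV/c.

0.0135 keV/c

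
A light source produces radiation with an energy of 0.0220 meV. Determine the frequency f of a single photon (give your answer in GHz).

Convert to SI: E = 0.0220 meV = 3.5248e-24 J.
Since f = E/h for a photon, f = 5.320e9 Hz.
Converting to GHz: f = 5.320 GHz ≈ 5.32 GHz.

5.32 GHz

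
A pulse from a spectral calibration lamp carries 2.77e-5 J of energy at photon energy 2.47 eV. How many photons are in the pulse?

7.00e13 photons

Per-photon energy: E = 3.957e-19 J (from energy = 2.47 eV).
N = E_total / E_photon = 2.77e-5 J / 3.957e-19 J = 7.00e13.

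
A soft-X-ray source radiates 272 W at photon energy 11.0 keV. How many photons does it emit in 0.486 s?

Total energy: E_total = P·t = 272 × 0.486 = 132.2 J.
Per-photon energy: E = 1.762 × 10^-15 J.
N = E_total / E_photon = 7.50 × 10^16.

7.50 × 10^16 photons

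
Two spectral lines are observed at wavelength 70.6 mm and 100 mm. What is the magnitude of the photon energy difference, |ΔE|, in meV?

5.16 × 10^-3 meV

Using E = hc/λ: E₁ = 2.814 × 10^-24 J, E₂ = 1.986 × 10^-24 J.
|ΔE| = |2.814 × 10^-24 − 1.986 × 10^-24| = 8.27 × 10^-25 J = 5.16 × 10^-3 meV.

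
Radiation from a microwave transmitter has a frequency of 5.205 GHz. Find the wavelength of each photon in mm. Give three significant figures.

57.6 mm

In SI units: f = 5.205 GHz = 5.205 × 10^9 Hz.
For a photon λ = c/f, so λ = 0.05760 m.
Converting to mm: λ = 57.60 mm ≈ 57.6 mm.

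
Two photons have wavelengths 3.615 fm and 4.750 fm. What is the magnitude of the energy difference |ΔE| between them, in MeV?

82.0 MeV

Using E = hc/λ: E₁ = 5.4950 × 10^-11 J, E₂ = 4.1820 × 10^-11 J.
|ΔE| = |5.4950 × 10^-11 − 4.1820 × 10^-11| = 1.31 × 10^-11 J = 82.0 MeV.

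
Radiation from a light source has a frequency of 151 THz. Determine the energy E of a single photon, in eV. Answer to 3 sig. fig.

In SI units: f = 151 THz = 1.51e14 Hz.
For a photon E = hf, so E = 1.001e-19 J.
Converting to eV: E = 0.6245 eV ≈ 0.624 eV.

0.624 eV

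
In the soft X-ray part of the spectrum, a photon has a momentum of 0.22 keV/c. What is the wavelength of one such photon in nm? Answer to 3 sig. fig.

5.64 nm

Use h = 6.62607015·10^-34 J·s, c = 2.99792458·10^8 m/s, 1 eV = 1.602176634·10^-19 J.
Convert to SI: p = 0.22 keV/c = 1.1757·10^-25 kg·m/s.
Apply λ = h/p: λ = 5.636·10^-9 m.
Converting to nm: λ = 5.636 nm ≈ 5.64 nm.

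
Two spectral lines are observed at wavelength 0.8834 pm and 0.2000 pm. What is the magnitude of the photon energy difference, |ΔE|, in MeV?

Using E = hc/λ: E₁ = 2.2486e-13 J, E₂ = 9.9322e-13 J.
|ΔE| = |2.2486e-13 − 9.9322e-13| = 7.68e-13 J = 4.80 MeV.

4.80 MeV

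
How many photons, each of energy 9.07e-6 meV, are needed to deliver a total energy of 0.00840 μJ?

5.78e18 photons

Per-photon energy: E = 1.453e-27 J (from energy = 9.07e-6 meV).
N = E_total / E_photon = 8.40e-9 J / 1.453e-27 J = 5.78e18.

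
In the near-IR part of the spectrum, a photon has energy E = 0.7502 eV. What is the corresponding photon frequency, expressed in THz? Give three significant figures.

181 THz

In SI units: E = 0.7502 eV = 1.2020 × 10^-19 J.
Apply f = E/h: f = 1.814 × 10^14 Hz.
Converting to THz: f = 181.4 THz ≈ 181 THz.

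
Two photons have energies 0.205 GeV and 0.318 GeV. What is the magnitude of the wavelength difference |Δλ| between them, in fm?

Using λ = hc/E: λ₁ = 6.048e-15 m, λ₂ = 3.899e-15 m.
|Δλ| = |6.048e-15 − 3.899e-15| = 2.15e-15 m = 2.15 fm.

2.15 fm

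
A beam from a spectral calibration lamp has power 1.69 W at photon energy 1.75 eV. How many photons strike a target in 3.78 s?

2.28 × 10^19 photons

Total energy: E_total = P·t = 1.69 × 3.78 = 6.388 J.
Per-photon energy: E = 2.804 × 10^-19 J.
N = E_total / E_photon = 2.28 × 10^19.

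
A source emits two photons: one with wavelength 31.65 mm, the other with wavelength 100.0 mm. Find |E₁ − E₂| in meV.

Using E = hc/λ: E₁ = 6.2763e-24 J, E₂ = 1.9864e-24 J.
|ΔE| = |6.2763e-24 − 1.9864e-24| = 4.29e-24 J = 0.0268 meV.

0.0268 meV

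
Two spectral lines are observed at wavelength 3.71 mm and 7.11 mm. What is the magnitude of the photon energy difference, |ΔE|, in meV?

0.160 meV

Using E = hc/λ: E₁ = 5.354e-23 J, E₂ = 2.794e-23 J.
|ΔE| = |5.354e-23 − 2.794e-23| = 2.56e-23 J = 0.160 meV.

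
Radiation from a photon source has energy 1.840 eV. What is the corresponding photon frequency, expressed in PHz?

0.445 PHz

(h = 6.62607015 × 10^-34 J·s, 1 eV = 1.602176634 × 10^-19 J.)
Convert to SI: E = 1.840 eV = 2.9480 × 10^-19 J.
The photon relation is f = E/h, giving f = 4.449 × 10^14 Hz.
Converting to PHz: f = 0.4449 PHz ≈ 0.445 PHz.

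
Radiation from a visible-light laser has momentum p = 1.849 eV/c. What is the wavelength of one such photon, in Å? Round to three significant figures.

Use h = 6.62607015 × 10^-34 J·s, c = 2.99792458 × 10^8 m/s, 1 eV = 1.602176634 × 10^-19 J.
First convert: p = 1.849 eV/c = 9.8816 × 10^-28 kg·m/s.
Apply λ = h/p: λ = 6.705 × 10^-7 m.
Converting to Å: λ = 6705 Å ≈ 6710 Å.

6710 Å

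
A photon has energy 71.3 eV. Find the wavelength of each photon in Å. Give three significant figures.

174 Å

Convert to SI: E = 71.3 eV = 1.1424e-17 J.
Apply λ = hc/E: λ = 1.739e-8 m.
Converting to Å: λ = 173.9 Å ≈ 174 Å.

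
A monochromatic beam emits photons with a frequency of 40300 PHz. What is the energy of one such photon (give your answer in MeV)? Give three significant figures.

Use h = 6.62607015e-34 J·s, 1 eV = 1.602176634e-19 J.
In SI units: f = 40300 PHz = 4.03e19 Hz.
Apply E = hf: E = 2.670e-14 J.
Converting to MeV: E = 0.1667 MeV ≈ 0.167 MeV.

0.167 MeV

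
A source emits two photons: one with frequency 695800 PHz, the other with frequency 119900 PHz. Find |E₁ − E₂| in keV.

2380 keV

Using E = hf: E₁ = 4.6104e-13 J, E₂ = 7.9447e-14 J.
|ΔE| = |4.6104e-13 − 7.9447e-14| = 3.82e-13 J = 2380 keV.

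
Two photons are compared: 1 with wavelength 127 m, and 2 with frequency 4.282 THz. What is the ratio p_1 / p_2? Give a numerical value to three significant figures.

5.51e-7

p_1 = 5.217e-36 kg·m/s (from wavelength = 127 m, via p = h/λ).
p_2 = 9.464e-30 kg·m/s (from frequency = 4.282 THz, via p = hf/c).
Ratio = 5.217e-36 / 9.464e-30 = 5.51e-7.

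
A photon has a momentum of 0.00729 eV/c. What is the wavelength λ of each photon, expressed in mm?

Use h = 6.62607015e-34 J·s, c = 2.99792458e8 m/s, 1 eV = 1.602176634e-19 J.
Convert to SI: p = 0.00729 eV/c = 3.8960e-30 kg·m/s.
The photon relation is λ = h/p, giving λ = 1.701e-4 m.
Converting to mm: λ = 0.1701 mm ≈ 0.170 mm.

0.170 mm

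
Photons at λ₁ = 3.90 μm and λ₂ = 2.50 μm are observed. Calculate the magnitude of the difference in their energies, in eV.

0.178 eV

Using E = hc/λ: E₁ = 5.093 × 10^-20 J, E₂ = 7.946 × 10^-20 J.
|ΔE| = |5.093 × 10^-20 − 7.946 × 10^-20| = 2.85 × 10^-20 J = 0.178 eV.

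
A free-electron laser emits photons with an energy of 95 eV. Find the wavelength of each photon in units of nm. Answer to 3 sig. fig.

First convert: E = 95 eV = 1.5221·10^-17 J.
Apply λ = hc/E: λ = 1.305·10^-8 m.
Converting to nm: λ = 13.05 nm ≈ 13.1 nm.

13.1 nm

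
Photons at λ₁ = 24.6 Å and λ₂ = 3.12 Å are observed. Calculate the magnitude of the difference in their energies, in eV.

Using E = hc/λ: E₁ = 8.075e-17 J, E₂ = 6.367e-16 J.
|ΔE| = |8.075e-17 − 6.367e-16| = 5.56e-16 J = 3470 eV.

3470 eV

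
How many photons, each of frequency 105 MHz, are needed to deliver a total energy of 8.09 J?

1.16e26 photons

Per-photon energy: E = 6.957e-26 J (from frequency = 105 MHz).
N = E_total / E_photon = 8.09 J / 6.957e-26 J = 1.16e26.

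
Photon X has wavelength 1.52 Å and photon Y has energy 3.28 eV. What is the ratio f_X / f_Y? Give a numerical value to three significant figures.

f_X = 1.972e18 Hz (from wavelength = 1.52 Å, via f = c/λ).
f_Y = 7.931e14 Hz (from energy = 3.28 eV, via f = E/h).
Ratio = 1.972e18 / 7.931e14 = 2490.

2490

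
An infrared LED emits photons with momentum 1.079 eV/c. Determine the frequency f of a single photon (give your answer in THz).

261 THz

First convert: p = 1.079 eV/c = 5.7665 × 10^-28 kg·m/s.
For a photon f = pc/h, so f = 2.609 × 10^14 Hz.
Converting to THz: f = 260.9 THz ≈ 261 THz.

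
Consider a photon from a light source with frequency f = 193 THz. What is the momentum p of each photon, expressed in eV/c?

Convert to SI: f = 193 THz = 1.93 × 10^14 Hz.
For a photon p = hf/c, so p = 4.266 × 10^-28 kg·m/s.
Converting to eV/c: p = 0.7982 eV/c ≈ 0.798 eV/c.

0.798 eV/c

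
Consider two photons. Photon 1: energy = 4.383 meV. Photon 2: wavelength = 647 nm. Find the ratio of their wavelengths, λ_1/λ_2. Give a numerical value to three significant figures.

λ_1 = 2.829e-4 m (from energy = 4.383 meV, via λ = hc/E).
λ_2 = 6.470e-7 m (from wavelength = 647 nm, via λ given directly).
Ratio = 2.829e-4 / 6.470e-7 = 437.

437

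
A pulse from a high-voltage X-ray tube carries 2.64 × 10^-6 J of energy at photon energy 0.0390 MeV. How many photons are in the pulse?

4.23 × 10^8 photons

Per-photon energy: E = 6.248 × 10^-15 J (from energy = 0.0390 MeV).
N = E_total / E_photon = 2.64 × 10^-6 J / 6.248 × 10^-15 J = 4.23 × 10^8.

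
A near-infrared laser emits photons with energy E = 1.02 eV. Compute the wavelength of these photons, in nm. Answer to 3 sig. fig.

Use h = 6.62607015 × 10^-34 J·s, c = 2.99792458 × 10^8 m/s, 1 eV = 1.602176634 × 10^-19 J.
Convert to SI: E = 1.02 eV = 1.6342 × 10^-19 J.
For a photon λ = hc/E, so λ = 1.216 × 10^-6 m.
Converting to nm: λ = 1216 nm ≈ 1220 nm.

1220 nm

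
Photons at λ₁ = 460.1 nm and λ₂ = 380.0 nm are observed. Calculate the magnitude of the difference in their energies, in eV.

Using E = hc/λ: E₁ = 4.3174e-19 J, E₂ = 5.2275e-19 J.
|ΔE| = |4.3174e-19 − 5.2275e-19| = 9.10e-20 J = 0.568 eV.

0.568 eV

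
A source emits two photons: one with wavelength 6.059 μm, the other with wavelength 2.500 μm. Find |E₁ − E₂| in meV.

Using E = hc/λ: E₁ = 3.2785 × 10^-20 J, E₂ = 7.9458 × 10^-20 J.
|ΔE| = |3.2785 × 10^-20 − 7.9458 × 10^-20| = 4.67 × 10^-20 J = 291 meV.

291 meV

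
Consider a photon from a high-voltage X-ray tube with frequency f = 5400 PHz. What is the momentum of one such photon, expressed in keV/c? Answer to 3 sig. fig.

Convert to SI: f = 5400 PHz = 5.4e18 Hz.
The photon relation is p = hf/c, giving p = 1.194e-23 kg·m/s.
Converting to keV/c: p = 22.33 keV/c ≈ 22.3 keV/c.

22.3 keV/c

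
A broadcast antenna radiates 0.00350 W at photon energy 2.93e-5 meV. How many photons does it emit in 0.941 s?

7.02e23 photons

Total energy: E_total = P·t = 0.00350 × 0.941 = 0.003293 J.
Per-photon energy: E = 4.694e-27 J.
N = E_total / E_photon = 7.02e23.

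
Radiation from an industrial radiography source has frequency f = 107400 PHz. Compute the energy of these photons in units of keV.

444 keV

Convert to SI: f = 107400 PHz = 1.074e20 Hz.
The photon relation is E = hf, giving E = 7.116e-14 J.
Converting to keV: E = 444.2 keV ≈ 444 keV.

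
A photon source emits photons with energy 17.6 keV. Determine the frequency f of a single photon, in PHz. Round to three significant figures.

Take h = 6.62607015 × 10^-34 J·s, 1 eV = 1.602176634 × 10^-19 J.
First convert: E = 17.6 keV = 2.8198 × 10^-15 J.
The photon relation is f = E/h, giving f = 4.256 × 10^18 Hz.
Converting to PHz: f = 4256 PHz ≈ 4260 PHz.

4260 PHz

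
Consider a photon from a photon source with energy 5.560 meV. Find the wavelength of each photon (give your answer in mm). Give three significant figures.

0.223 mm

Use h = 6.62607015 × 10^-34 J·s, c = 2.99792458 × 10^8 m/s, 1 eV = 1.602176634 × 10^-19 J.
Convert to SI: E = 5.560 meV = 8.9081 × 10^-22 J.
Since λ = hc/E for a photon, λ = 2.230 × 10^-4 m.
Converting to mm: λ = 0.2230 mm ≈ 0.223 mm.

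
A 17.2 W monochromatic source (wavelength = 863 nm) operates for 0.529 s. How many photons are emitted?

Total energy: E_total = P·t = 17.2 × 0.529 = 9.099 J.
Per-photon energy: E = 2.302 × 10^-19 J.
N = E_total / E_photon = 3.95 × 10^19.

3.95 × 10^19 photons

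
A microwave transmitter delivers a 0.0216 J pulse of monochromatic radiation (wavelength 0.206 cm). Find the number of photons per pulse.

2.24 × 10^20 photons

Per-photon energy: E = 9.643 × 10^-23 J (from wavelength = 0.206 cm).
N = E_total / E_photon = 0.0216 J / 9.643 × 10^-23 J = 2.24 × 10^20.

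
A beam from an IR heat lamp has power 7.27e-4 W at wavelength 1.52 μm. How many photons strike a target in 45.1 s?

Total energy: E_total = P·t = 7.27e-4 × 45.1 = 0.03279 J.
Per-photon energy: E = 1.307e-19 J.
N = E_total / E_photon = 2.51e17.

2.51e17 photons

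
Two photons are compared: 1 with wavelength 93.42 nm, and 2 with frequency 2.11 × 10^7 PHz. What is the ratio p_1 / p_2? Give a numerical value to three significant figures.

1.52 × 10^-7

p_1 = 7.093 × 10^-27 kg·m/s (from wavelength = 93.42 nm, via p = h/λ).
p_2 = 4.664 × 10^-20 kg·m/s (from frequency = 2.11 × 10^7 PHz, via p = hf/c).
Ratio = 7.093 × 10^-27 / 4.664 × 10^-20 = 1.52 × 10^-7.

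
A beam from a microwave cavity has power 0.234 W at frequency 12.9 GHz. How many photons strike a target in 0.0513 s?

Total energy: E_total = P·t = 0.234 × 0.0513 = 0.01200 J.
Per-photon energy: E = 8.548 × 10^-24 J.
N = E_total / E_photon = 1.40 × 10^21.

1.40 × 10^21 photons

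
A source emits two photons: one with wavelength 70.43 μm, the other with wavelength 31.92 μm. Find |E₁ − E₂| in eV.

0.0212 eV

Using E = hc/λ: E₁ = 2.8205 × 10^-21 J, E₂ = 6.2232 × 10^-21 J.
|ΔE| = |2.8205 × 10^-21 − 6.2232 × 10^-21| = 3.40 × 10^-21 J = 0.0212 eV.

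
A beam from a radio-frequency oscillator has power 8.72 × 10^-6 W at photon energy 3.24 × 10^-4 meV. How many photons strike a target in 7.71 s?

1.30 × 10^21 photons

Total energy: E_total = P·t = 8.72 × 10^-6 × 7.71 = 6.723 × 10^-5 J.
Per-photon energy: E = 5.191 × 10^-26 J.
N = E_total / E_photon = 1.30 × 10^21.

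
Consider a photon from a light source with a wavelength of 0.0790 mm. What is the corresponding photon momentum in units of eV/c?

0.0157 eV/c

Use h = 6.62607015e-34 J·s, c = 2.99792458e8 m/s, 1 eV = 1.602176634e-19 J.
First convert: λ = 0.0790 mm = 7.90e-5 m.
The photon relation is p = h/λ, giving p = 8.387e-30 kg·m/s.
Converting to eV/c: p = 0.01569 eV/c ≈ 0.0157 eV/c.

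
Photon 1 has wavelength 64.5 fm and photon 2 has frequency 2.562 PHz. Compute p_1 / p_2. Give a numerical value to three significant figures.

p_1 = 1.027 × 10^-20 kg·m/s (from wavelength = 64.5 fm, via p = h/λ).
p_2 = 5.663 × 10^-27 kg·m/s (from frequency = 2.562 PHz, via p = hf/c).
Ratio = 1.027 × 10^-20 / 5.663 × 10^-27 = 1.81 × 10^6.

1.81 × 10^6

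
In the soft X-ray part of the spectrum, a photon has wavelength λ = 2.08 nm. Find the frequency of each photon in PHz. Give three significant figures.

144 PHz

First convert: λ = 2.08 nm = 2.08 × 10^-9 m.
Since f = c/λ for a photon, f = 1.441 × 10^17 Hz.
Converting to PHz: f = 144.1 PHz ≈ 144 PHz.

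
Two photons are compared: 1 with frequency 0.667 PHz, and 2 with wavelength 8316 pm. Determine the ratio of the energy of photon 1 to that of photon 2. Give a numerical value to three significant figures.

0.0185

E_1 = 4.420e-19 J (from frequency = 0.667 PHz, via E = hf).
E_2 = 2.389e-17 J (from wavelength = 8316 pm, via E = hc/λ).
Ratio = 4.420e-19 / 2.389e-17 = 0.0185.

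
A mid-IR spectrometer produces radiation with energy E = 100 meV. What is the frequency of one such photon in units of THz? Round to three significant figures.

24.2 THz

Convert to SI: E = 100 meV = 1.6022e-20 J.
Apply f = E/h: f = 2.418e13 Hz.
Converting to THz: f = 24.18 THz ≈ 24.2 THz.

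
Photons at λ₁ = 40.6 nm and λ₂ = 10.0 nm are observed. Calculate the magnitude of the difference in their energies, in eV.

Using E = hc/λ: E₁ = 4.893·10^-18 J, E₂ = 1.986·10^-17 J.
|ΔE| = |4.893·10^-18 − 1.986·10^-17| = 1.50·10^-17 J = 93.4 eV.

93.4 eV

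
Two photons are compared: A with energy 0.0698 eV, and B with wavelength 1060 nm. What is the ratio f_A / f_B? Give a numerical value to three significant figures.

f_A = 1.688 × 10^13 Hz (from energy = 0.0698 eV, via f = E/h).
f_B = 2.828 × 10^14 Hz (from wavelength = 1060 nm, via f = c/λ).
Ratio = 1.688 × 10^13 / 2.828 × 10^14 = 0.0597.

0.0597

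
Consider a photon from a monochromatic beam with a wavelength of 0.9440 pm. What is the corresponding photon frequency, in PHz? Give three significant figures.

3.18 × 10^5 PHz

(c = 2.99792458 × 10^8 m/s.)
First convert: λ = 0.9440 pm = 9.440 × 10^-13 m.
For a photon f = c/λ, so f = 3.176 × 10^20 Hz.
Converting to PHz: f = 317600 PHz ≈ 3.18 × 10^5 PHz.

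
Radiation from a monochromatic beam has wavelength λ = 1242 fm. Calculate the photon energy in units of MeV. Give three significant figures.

Use h = 6.62607015·10^-34 J·s, c = 2.99792458·10^8 m/s, 1 eV = 1.602176634·10^-19 J.
Convert to SI: λ = 1242 fm = 1.242·10^-12 m.
The photon relation is E = hc/λ, giving E = 1.599·10^-13 J.
Converting to MeV: E = 0.9983 MeV ≈ 0.998 MeV.

0.998 MeV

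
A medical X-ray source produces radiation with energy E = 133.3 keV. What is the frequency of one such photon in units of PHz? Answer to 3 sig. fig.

3.22 × 10^4 PHz

Take h = 6.62607015 × 10^-34 J·s, 1 eV = 1.602176634 × 10^-19 J.
First convert: E = 133.3 keV = 2.1357 × 10^-14 J.
Since f = E/h for a photon, f = 3.223 × 10^19 Hz.
Converting to PHz: f = 32230 PHz ≈ 3.22 × 10^4 PHz.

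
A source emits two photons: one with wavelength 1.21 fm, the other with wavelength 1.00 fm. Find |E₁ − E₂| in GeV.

Using E = hc/λ: E₁ = 1.642 × 10^-10 J, E₂ = 1.986 × 10^-10 J.
|ΔE| = |1.642 × 10^-10 − 1.986 × 10^-10| = 3.45 × 10^-11 J = 0.215 GeV.

0.215 GeV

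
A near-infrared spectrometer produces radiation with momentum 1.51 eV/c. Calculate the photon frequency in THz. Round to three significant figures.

Convert to SI: p = 1.51 eV/c = 8.0699e-28 kg·m/s.
Since f = pc/h for a photon, f = 3.651e14 Hz.
Converting to THz: f = 365.1 THz ≈ 365 THz.

365 THz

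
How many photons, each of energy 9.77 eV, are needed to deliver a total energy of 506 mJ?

3.23 × 10^17 photons

Per-photon energy: E = 1.565 × 10^-18 J (from energy = 9.77 eV).
N = E_total / E_photon = 0.506 J / 1.565 × 10^-18 J = 3.23 × 10^17.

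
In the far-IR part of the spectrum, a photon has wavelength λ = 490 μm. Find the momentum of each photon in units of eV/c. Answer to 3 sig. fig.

2.53e-3 eV/c

(h = 6.62607015e-34 J·s, c = 2.99792458e8 m/s, 1 eV = 1.602176634e-19 J.)
Convert to SI: λ = 490 μm = 4.90e-4 m.
Apply p = h/λ: p = 1.352e-30 kg·m/s.
Converting to eV/c: p = 0.002530 eV/c ≈ 2.53e-3 eV/c.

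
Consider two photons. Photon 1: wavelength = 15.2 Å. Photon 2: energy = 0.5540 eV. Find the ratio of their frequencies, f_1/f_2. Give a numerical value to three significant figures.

1470

f_1 = 1.972e17 Hz (from wavelength = 15.2 Å, via f = c/λ).
f_2 = 1.340e14 Hz (from energy = 0.5540 eV, via f = E/h).
Ratio = 1.972e17 / 1.340e14 = 1470.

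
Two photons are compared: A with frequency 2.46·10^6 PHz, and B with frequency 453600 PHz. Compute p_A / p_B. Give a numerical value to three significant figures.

p_A = 5.437·10^-21 kg·m/s (from frequency = 2.46·10^6 PHz, via p = hf/c).
p_B = 1.003·10^-21 kg·m/s (from frequency = 453600 PHz, via p = hf/c).
Ratio = 5.437·10^-21 / 1.003·10^-21 = 5.42.

5.42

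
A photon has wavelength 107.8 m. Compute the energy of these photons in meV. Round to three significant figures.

1.15 × 10^-5 meV

Take h = 6.62607015 × 10^-34 J·s, c = 2.99792458 × 10^8 m/s, 1 eV = 1.602176634 × 10^-19 J.
For a photon E = hc/λ, so E = 1.843 × 10^-27 J.
Converting to meV: E = 1.150 × 10^-5 meV ≈ 1.15 × 10^-5 meV.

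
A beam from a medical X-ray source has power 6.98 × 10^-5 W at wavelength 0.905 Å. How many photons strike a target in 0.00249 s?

Total energy: E_total = P·t = 6.98 × 10^-5 × 0.00249 = 1.738 × 10^-7 J.
Per-photon energy: E = 2.195 × 10^-15 J.
N = E_total / E_photon = 7.92 × 10^7.

7.92 × 10^7 photons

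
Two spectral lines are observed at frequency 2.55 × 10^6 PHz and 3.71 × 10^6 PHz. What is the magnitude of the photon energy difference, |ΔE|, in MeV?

Using E = hf: E₁ = 1.690 × 10^-12 J, E₂ = 2.458 × 10^-12 J.
|ΔE| = |1.690 × 10^-12 − 2.458 × 10^-12| = 7.69 × 10^-13 J = 4.80 MeV.

4.80 MeV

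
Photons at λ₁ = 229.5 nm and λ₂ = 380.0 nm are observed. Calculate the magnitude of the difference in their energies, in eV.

Using E = hc/λ: E₁ = 8.6555 × 10^-19 J, E₂ = 5.2275 × 10^-19 J.
|ΔE| = |8.6555 × 10^-19 − 5.2275 × 10^-19| = 3.43 × 10^-19 J = 2.14 eV.

2.14 eV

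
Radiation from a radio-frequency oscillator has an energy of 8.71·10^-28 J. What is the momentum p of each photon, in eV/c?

5.44·10^-9 eV/c

Since p = E/c for a photon, p = 2.905·10^-36 kg·m/s.
Converting to eV/c: p = 5.436·10^-9 eV/c ≈ 5.44·10^-9 eV/c.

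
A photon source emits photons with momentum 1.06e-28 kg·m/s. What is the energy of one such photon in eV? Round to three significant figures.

(c = 2.99792458e8 m/s, 1 eV = 1.602176634e-19 J.)
Since E = pc for a photon, E = 3.178e-20 J.
Converting to eV: E = 0.1983 eV ≈ 0.198 eV.

0.198 eV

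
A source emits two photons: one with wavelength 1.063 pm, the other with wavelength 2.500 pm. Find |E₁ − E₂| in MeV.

Using E = hc/λ: E₁ = 1.8687 × 10^-13 J, E₂ = 7.9458 × 10^-14 J.
|ΔE| = |1.8687 × 10^-13 − 7.9458 × 10^-14| = 1.07 × 10^-13 J = 0.670 MeV.

0.670 MeV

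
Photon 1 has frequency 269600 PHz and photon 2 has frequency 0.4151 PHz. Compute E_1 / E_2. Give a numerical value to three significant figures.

6.49e5

E_1 = 1.786e-13 J (from frequency = 269600 PHz, via E = hf).
E_2 = 2.750e-19 J (from frequency = 0.4151 PHz, via E = hf).
Ratio = 1.786e-13 / 2.750e-19 = 6.49e5.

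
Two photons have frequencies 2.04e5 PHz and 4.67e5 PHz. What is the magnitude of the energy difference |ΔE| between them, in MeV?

1.09 MeV

Using E = hf: E₁ = 1.352e-13 J, E₂ = 3.094e-13 J.
|ΔE| = |1.352e-13 − 3.094e-13| = 1.74e-13 J = 1.09 MeV.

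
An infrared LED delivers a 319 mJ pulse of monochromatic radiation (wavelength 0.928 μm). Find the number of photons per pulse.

Per-photon energy: E = 2.141 × 10^-19 J (from wavelength = 0.928 μm).
N = E_total / E_photon = 0.319 J / 2.141 × 10^-19 J = 1.49 × 10^18.

1.49 × 10^18 photons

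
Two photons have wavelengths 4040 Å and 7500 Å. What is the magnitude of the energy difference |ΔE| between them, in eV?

Using E = hc/λ: E₁ = 4.917 × 10^-19 J, E₂ = 2.649 × 10^-19 J.
|ΔE| = |4.917 × 10^-19 − 2.649 × 10^-19| = 2.27 × 10^-19 J = 1.42 eV.

1.42 eV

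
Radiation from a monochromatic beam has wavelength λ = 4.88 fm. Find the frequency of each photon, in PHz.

6.14 × 10^7 PHz

Use c = 2.99792458 × 10^8 m/s.
Convert to SI: λ = 4.88 fm = 4.88 × 10^-15 m.
Since f = c/λ for a photon, f = 6.143 × 10^22 Hz.
Converting to PHz: f = 6.143 × 10^7 PHz ≈ 6.14 × 10^7 PHz.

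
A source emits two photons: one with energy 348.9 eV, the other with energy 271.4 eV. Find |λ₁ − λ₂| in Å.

Using λ = hc/E: λ₁ = 3.5536e-9 m, λ₂ = 4.5683e-9 m.
|Δλ| = |3.5536e-9 − 4.5683e-9| = 1.01e-9 m = 10.1 Å.

10.1 Å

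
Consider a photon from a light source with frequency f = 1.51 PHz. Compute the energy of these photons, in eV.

6.24 eV

(h = 6.62607015e-34 J·s, 1 eV = 1.602176634e-19 J.)
In SI units: f = 1.51 PHz = 1.51e15 Hz.
Since E = hf for a photon, E = 1.001e-18 J.
Converting to eV: E = 6.245 eV ≈ 6.24 eV.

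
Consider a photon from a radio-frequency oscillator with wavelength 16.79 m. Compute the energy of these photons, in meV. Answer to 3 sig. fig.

7.38·10^-5 meV

(h = 6.62607015·10^-34 J·s, c = 2.99792458·10^8 m/s, 1 eV = 1.602176634·10^-19 J.)
The photon relation is E = hc/λ, giving E = 1.183·10^-26 J.
Converting to meV: E = 7.384·10^-5 meV ≈ 7.38·10^-5 meV.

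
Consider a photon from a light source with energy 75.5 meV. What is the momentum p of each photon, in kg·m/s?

Take c = 2.99792458e8 m/s, 1 eV = 1.602176634e-19 J.
First convert: E = 75.5 meV = 1.2096e-20 J.
Apply p = E/c: p = 4.035e-29 kg·m/s.
So p ≈ 4.03e-29 kg·m/s.

4.03e-29 kg·m/s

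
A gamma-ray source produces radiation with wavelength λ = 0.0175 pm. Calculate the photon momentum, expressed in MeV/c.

(h = 6.62607015·10^-34 J·s, c = 2.99792458·10^8 m/s, 1 eV = 1.602176634·10^-19 J.)
Convert to SI: λ = 0.0175 pm = 1.75·10^-14 m.
The photon relation is p = h/λ, giving p = 3.786·10^-20 kg·m/s.
Converting to MeV/c: p = 70.85 MeV/c ≈ 70.8 MeV/c.

70.8 MeV/c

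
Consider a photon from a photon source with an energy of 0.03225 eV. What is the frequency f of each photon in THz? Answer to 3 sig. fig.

Take h = 6.62607015 × 10^-34 J·s, 1 eV = 1.602176634 × 10^-19 J.
In SI units: E = 0.03225 eV = 5.1670 × 10^-21 J.
Since f = E/h for a photon, f = 7.798 × 10^12 Hz.
Converting to THz: f = 7.798 THz ≈ 7.80 THz.

7.80 THz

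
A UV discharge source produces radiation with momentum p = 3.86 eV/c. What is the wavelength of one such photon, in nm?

321 nm

Convert to SI: p = 3.86 eV/c = 2.0629e-27 kg·m/s.
Since λ = h/p for a photon, λ = 3.212e-7 m.
Converting to nm: λ = 321.2 nm ≈ 321 nm.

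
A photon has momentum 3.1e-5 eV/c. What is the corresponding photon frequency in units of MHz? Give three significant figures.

(h = 6.62607015e-34 J·s, c = 2.99792458e8 m/s, 1 eV = 1.602176634e-19 J.)
In SI units: p = 3.1e-5 eV/c = 1.6567e-32 kg·m/s.
Apply f = pc/h: f = 7.496e9 Hz.
Converting to MHz: f = 7496 MHz ≈ 7500 MHz.

7500 MHz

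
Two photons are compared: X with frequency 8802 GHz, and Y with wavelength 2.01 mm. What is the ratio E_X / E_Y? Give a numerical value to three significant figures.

59.0

E_X = 5.832 × 10^-21 J (from frequency = 8802 GHz, via E = hf).
E_Y = 9.883 × 10^-23 J (from wavelength = 2.01 mm, via E = hc/λ).
Ratio = 5.832 × 10^-21 / 9.883 × 10^-23 = 59.0.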